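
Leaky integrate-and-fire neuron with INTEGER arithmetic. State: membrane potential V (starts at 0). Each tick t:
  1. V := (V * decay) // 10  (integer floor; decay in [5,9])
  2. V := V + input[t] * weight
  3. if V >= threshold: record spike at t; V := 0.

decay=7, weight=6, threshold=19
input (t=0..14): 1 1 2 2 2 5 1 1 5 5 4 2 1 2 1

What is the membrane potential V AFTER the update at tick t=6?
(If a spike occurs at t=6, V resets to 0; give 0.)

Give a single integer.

t=0: input=1 -> V=6
t=1: input=1 -> V=10
t=2: input=2 -> V=0 FIRE
t=3: input=2 -> V=12
t=4: input=2 -> V=0 FIRE
t=5: input=5 -> V=0 FIRE
t=6: input=1 -> V=6
t=7: input=1 -> V=10
t=8: input=5 -> V=0 FIRE
t=9: input=5 -> V=0 FIRE
t=10: input=4 -> V=0 FIRE
t=11: input=2 -> V=12
t=12: input=1 -> V=14
t=13: input=2 -> V=0 FIRE
t=14: input=1 -> V=6

Answer: 6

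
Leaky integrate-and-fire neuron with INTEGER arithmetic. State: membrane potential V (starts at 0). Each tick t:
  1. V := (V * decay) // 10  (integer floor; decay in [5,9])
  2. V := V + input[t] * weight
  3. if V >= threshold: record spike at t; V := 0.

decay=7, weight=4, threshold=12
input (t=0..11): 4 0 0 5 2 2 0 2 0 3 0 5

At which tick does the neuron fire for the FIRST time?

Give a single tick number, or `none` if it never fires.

t=0: input=4 -> V=0 FIRE
t=1: input=0 -> V=0
t=2: input=0 -> V=0
t=3: input=5 -> V=0 FIRE
t=4: input=2 -> V=8
t=5: input=2 -> V=0 FIRE
t=6: input=0 -> V=0
t=7: input=2 -> V=8
t=8: input=0 -> V=5
t=9: input=3 -> V=0 FIRE
t=10: input=0 -> V=0
t=11: input=5 -> V=0 FIRE

Answer: 0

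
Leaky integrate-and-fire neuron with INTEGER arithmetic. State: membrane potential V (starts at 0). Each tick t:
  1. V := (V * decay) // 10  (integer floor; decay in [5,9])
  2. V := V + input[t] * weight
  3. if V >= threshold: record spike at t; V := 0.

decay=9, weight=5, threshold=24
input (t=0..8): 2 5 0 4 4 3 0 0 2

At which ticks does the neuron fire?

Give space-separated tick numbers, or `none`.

Answer: 1 4

Derivation:
t=0: input=2 -> V=10
t=1: input=5 -> V=0 FIRE
t=2: input=0 -> V=0
t=3: input=4 -> V=20
t=4: input=4 -> V=0 FIRE
t=5: input=3 -> V=15
t=6: input=0 -> V=13
t=7: input=0 -> V=11
t=8: input=2 -> V=19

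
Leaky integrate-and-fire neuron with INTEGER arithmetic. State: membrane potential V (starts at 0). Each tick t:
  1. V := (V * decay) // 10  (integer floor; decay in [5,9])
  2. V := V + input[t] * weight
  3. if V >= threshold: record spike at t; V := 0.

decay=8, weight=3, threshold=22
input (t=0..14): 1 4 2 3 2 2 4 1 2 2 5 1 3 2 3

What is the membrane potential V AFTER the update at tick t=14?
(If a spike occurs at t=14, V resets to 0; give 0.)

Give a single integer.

Answer: 9

Derivation:
t=0: input=1 -> V=3
t=1: input=4 -> V=14
t=2: input=2 -> V=17
t=3: input=3 -> V=0 FIRE
t=4: input=2 -> V=6
t=5: input=2 -> V=10
t=6: input=4 -> V=20
t=7: input=1 -> V=19
t=8: input=2 -> V=21
t=9: input=2 -> V=0 FIRE
t=10: input=5 -> V=15
t=11: input=1 -> V=15
t=12: input=3 -> V=21
t=13: input=2 -> V=0 FIRE
t=14: input=3 -> V=9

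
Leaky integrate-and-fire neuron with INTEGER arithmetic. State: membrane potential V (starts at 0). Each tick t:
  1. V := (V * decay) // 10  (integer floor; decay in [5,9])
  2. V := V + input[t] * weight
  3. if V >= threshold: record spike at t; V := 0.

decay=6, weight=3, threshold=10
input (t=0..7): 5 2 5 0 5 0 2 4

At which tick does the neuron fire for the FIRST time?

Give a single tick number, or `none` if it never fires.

Answer: 0

Derivation:
t=0: input=5 -> V=0 FIRE
t=1: input=2 -> V=6
t=2: input=5 -> V=0 FIRE
t=3: input=0 -> V=0
t=4: input=5 -> V=0 FIRE
t=5: input=0 -> V=0
t=6: input=2 -> V=6
t=7: input=4 -> V=0 FIRE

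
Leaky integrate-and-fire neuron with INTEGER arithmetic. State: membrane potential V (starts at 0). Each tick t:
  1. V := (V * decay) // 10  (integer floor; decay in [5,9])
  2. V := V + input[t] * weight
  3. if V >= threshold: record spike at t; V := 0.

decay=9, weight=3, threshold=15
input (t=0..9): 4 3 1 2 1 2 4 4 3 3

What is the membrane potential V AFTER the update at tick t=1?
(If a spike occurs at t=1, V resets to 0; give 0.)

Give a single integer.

Answer: 0

Derivation:
t=0: input=4 -> V=12
t=1: input=3 -> V=0 FIRE
t=2: input=1 -> V=3
t=3: input=2 -> V=8
t=4: input=1 -> V=10
t=5: input=2 -> V=0 FIRE
t=6: input=4 -> V=12
t=7: input=4 -> V=0 FIRE
t=8: input=3 -> V=9
t=9: input=3 -> V=0 FIRE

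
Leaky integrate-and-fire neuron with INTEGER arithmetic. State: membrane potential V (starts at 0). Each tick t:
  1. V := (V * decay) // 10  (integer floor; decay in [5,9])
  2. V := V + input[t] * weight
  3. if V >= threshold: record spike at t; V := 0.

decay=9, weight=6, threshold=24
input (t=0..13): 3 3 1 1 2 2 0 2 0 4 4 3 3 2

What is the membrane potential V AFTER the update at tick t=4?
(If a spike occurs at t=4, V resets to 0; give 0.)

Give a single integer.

t=0: input=3 -> V=18
t=1: input=3 -> V=0 FIRE
t=2: input=1 -> V=6
t=3: input=1 -> V=11
t=4: input=2 -> V=21
t=5: input=2 -> V=0 FIRE
t=6: input=0 -> V=0
t=7: input=2 -> V=12
t=8: input=0 -> V=10
t=9: input=4 -> V=0 FIRE
t=10: input=4 -> V=0 FIRE
t=11: input=3 -> V=18
t=12: input=3 -> V=0 FIRE
t=13: input=2 -> V=12

Answer: 21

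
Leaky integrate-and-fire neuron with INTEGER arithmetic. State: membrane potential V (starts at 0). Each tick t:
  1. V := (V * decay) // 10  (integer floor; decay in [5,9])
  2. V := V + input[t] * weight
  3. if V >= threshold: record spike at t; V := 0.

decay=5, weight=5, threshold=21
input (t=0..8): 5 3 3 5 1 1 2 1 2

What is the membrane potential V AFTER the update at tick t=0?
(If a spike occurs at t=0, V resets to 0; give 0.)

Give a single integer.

Answer: 0

Derivation:
t=0: input=5 -> V=0 FIRE
t=1: input=3 -> V=15
t=2: input=3 -> V=0 FIRE
t=3: input=5 -> V=0 FIRE
t=4: input=1 -> V=5
t=5: input=1 -> V=7
t=6: input=2 -> V=13
t=7: input=1 -> V=11
t=8: input=2 -> V=15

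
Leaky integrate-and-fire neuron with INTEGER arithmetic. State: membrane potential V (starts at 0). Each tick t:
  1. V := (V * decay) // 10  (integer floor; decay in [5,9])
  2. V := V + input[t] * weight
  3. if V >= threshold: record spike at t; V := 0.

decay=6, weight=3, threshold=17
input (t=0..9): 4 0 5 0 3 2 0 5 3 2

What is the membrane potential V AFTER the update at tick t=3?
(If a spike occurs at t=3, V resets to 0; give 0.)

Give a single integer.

Answer: 0

Derivation:
t=0: input=4 -> V=12
t=1: input=0 -> V=7
t=2: input=5 -> V=0 FIRE
t=3: input=0 -> V=0
t=4: input=3 -> V=9
t=5: input=2 -> V=11
t=6: input=0 -> V=6
t=7: input=5 -> V=0 FIRE
t=8: input=3 -> V=9
t=9: input=2 -> V=11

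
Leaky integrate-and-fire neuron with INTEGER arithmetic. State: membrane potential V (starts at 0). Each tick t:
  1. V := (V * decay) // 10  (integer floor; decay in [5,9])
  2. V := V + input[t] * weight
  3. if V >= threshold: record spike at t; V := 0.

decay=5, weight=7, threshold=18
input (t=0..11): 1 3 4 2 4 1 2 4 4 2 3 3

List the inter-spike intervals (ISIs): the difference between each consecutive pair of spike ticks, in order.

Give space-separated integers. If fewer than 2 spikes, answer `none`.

t=0: input=1 -> V=7
t=1: input=3 -> V=0 FIRE
t=2: input=4 -> V=0 FIRE
t=3: input=2 -> V=14
t=4: input=4 -> V=0 FIRE
t=5: input=1 -> V=7
t=6: input=2 -> V=17
t=7: input=4 -> V=0 FIRE
t=8: input=4 -> V=0 FIRE
t=9: input=2 -> V=14
t=10: input=3 -> V=0 FIRE
t=11: input=3 -> V=0 FIRE

Answer: 1 2 3 1 2 1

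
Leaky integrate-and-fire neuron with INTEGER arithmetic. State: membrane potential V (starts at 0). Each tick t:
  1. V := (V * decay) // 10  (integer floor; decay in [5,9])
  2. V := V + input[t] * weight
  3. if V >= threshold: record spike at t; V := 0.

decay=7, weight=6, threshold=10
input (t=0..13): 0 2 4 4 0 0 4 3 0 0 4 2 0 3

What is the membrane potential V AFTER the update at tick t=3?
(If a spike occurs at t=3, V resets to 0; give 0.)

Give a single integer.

t=0: input=0 -> V=0
t=1: input=2 -> V=0 FIRE
t=2: input=4 -> V=0 FIRE
t=3: input=4 -> V=0 FIRE
t=4: input=0 -> V=0
t=5: input=0 -> V=0
t=6: input=4 -> V=0 FIRE
t=7: input=3 -> V=0 FIRE
t=8: input=0 -> V=0
t=9: input=0 -> V=0
t=10: input=4 -> V=0 FIRE
t=11: input=2 -> V=0 FIRE
t=12: input=0 -> V=0
t=13: input=3 -> V=0 FIRE

Answer: 0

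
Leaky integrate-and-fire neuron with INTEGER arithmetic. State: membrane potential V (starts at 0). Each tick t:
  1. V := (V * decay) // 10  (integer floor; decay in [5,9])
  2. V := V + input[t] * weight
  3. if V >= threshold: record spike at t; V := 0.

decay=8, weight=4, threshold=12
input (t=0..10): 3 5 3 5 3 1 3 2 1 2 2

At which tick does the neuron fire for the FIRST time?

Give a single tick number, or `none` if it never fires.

Answer: 0

Derivation:
t=0: input=3 -> V=0 FIRE
t=1: input=5 -> V=0 FIRE
t=2: input=3 -> V=0 FIRE
t=3: input=5 -> V=0 FIRE
t=4: input=3 -> V=0 FIRE
t=5: input=1 -> V=4
t=6: input=3 -> V=0 FIRE
t=7: input=2 -> V=8
t=8: input=1 -> V=10
t=9: input=2 -> V=0 FIRE
t=10: input=2 -> V=8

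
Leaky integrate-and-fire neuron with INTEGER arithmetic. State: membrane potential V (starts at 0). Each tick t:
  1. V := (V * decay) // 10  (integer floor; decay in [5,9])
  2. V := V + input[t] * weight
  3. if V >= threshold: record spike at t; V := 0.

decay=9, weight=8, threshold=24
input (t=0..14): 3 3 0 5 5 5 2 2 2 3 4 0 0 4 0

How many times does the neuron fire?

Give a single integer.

Answer: 9

Derivation:
t=0: input=3 -> V=0 FIRE
t=1: input=3 -> V=0 FIRE
t=2: input=0 -> V=0
t=3: input=5 -> V=0 FIRE
t=4: input=5 -> V=0 FIRE
t=5: input=5 -> V=0 FIRE
t=6: input=2 -> V=16
t=7: input=2 -> V=0 FIRE
t=8: input=2 -> V=16
t=9: input=3 -> V=0 FIRE
t=10: input=4 -> V=0 FIRE
t=11: input=0 -> V=0
t=12: input=0 -> V=0
t=13: input=4 -> V=0 FIRE
t=14: input=0 -> V=0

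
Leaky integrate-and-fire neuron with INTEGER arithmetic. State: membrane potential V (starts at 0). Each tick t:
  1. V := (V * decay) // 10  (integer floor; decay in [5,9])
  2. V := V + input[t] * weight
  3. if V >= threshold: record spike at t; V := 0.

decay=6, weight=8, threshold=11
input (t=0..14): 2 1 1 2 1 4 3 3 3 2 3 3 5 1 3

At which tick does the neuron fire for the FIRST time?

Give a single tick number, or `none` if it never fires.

t=0: input=2 -> V=0 FIRE
t=1: input=1 -> V=8
t=2: input=1 -> V=0 FIRE
t=3: input=2 -> V=0 FIRE
t=4: input=1 -> V=8
t=5: input=4 -> V=0 FIRE
t=6: input=3 -> V=0 FIRE
t=7: input=3 -> V=0 FIRE
t=8: input=3 -> V=0 FIRE
t=9: input=2 -> V=0 FIRE
t=10: input=3 -> V=0 FIRE
t=11: input=3 -> V=0 FIRE
t=12: input=5 -> V=0 FIRE
t=13: input=1 -> V=8
t=14: input=3 -> V=0 FIRE

Answer: 0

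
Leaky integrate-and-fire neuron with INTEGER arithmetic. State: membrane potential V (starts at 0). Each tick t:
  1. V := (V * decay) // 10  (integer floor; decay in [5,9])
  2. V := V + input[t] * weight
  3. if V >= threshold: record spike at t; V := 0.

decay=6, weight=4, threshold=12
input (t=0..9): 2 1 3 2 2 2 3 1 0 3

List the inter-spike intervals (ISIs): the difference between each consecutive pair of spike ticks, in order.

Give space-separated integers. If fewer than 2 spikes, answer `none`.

Answer: 2 2 3

Derivation:
t=0: input=2 -> V=8
t=1: input=1 -> V=8
t=2: input=3 -> V=0 FIRE
t=3: input=2 -> V=8
t=4: input=2 -> V=0 FIRE
t=5: input=2 -> V=8
t=6: input=3 -> V=0 FIRE
t=7: input=1 -> V=4
t=8: input=0 -> V=2
t=9: input=3 -> V=0 FIRE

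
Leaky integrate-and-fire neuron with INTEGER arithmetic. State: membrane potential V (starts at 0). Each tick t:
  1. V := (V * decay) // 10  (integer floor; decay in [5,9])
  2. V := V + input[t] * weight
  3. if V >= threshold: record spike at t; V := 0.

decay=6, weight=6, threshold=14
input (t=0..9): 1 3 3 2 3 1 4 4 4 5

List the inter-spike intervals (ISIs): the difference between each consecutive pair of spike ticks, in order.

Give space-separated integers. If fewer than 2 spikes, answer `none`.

Answer: 1 2 2 1 1 1

Derivation:
t=0: input=1 -> V=6
t=1: input=3 -> V=0 FIRE
t=2: input=3 -> V=0 FIRE
t=3: input=2 -> V=12
t=4: input=3 -> V=0 FIRE
t=5: input=1 -> V=6
t=6: input=4 -> V=0 FIRE
t=7: input=4 -> V=0 FIRE
t=8: input=4 -> V=0 FIRE
t=9: input=5 -> V=0 FIRE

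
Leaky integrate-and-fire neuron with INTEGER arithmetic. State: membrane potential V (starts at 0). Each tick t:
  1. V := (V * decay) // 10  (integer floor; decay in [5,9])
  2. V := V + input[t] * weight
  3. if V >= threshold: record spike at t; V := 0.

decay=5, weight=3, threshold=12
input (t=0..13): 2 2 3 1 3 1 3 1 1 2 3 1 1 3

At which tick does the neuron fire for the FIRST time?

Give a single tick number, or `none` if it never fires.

t=0: input=2 -> V=6
t=1: input=2 -> V=9
t=2: input=3 -> V=0 FIRE
t=3: input=1 -> V=3
t=4: input=3 -> V=10
t=5: input=1 -> V=8
t=6: input=3 -> V=0 FIRE
t=7: input=1 -> V=3
t=8: input=1 -> V=4
t=9: input=2 -> V=8
t=10: input=3 -> V=0 FIRE
t=11: input=1 -> V=3
t=12: input=1 -> V=4
t=13: input=3 -> V=11

Answer: 2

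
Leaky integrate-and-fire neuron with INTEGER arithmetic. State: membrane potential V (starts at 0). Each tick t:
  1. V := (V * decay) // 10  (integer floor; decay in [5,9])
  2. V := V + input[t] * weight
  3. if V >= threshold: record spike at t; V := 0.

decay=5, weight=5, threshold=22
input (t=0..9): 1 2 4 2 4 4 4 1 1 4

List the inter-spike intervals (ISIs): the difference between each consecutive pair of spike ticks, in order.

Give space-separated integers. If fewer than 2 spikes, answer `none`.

t=0: input=1 -> V=5
t=1: input=2 -> V=12
t=2: input=4 -> V=0 FIRE
t=3: input=2 -> V=10
t=4: input=4 -> V=0 FIRE
t=5: input=4 -> V=20
t=6: input=4 -> V=0 FIRE
t=7: input=1 -> V=5
t=8: input=1 -> V=7
t=9: input=4 -> V=0 FIRE

Answer: 2 2 3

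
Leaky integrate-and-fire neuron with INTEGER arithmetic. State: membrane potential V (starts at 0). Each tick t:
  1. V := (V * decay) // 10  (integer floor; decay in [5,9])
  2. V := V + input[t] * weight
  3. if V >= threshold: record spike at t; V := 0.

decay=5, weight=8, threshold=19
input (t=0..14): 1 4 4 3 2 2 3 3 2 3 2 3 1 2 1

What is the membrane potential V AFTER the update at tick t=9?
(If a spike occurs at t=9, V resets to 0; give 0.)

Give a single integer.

t=0: input=1 -> V=8
t=1: input=4 -> V=0 FIRE
t=2: input=4 -> V=0 FIRE
t=3: input=3 -> V=0 FIRE
t=4: input=2 -> V=16
t=5: input=2 -> V=0 FIRE
t=6: input=3 -> V=0 FIRE
t=7: input=3 -> V=0 FIRE
t=8: input=2 -> V=16
t=9: input=3 -> V=0 FIRE
t=10: input=2 -> V=16
t=11: input=3 -> V=0 FIRE
t=12: input=1 -> V=8
t=13: input=2 -> V=0 FIRE
t=14: input=1 -> V=8

Answer: 0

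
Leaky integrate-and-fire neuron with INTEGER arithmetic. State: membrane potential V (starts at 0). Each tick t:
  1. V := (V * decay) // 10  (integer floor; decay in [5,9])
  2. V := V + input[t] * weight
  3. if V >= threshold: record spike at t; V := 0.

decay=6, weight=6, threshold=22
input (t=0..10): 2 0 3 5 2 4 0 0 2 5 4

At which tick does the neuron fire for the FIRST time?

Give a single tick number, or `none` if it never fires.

Answer: 2

Derivation:
t=0: input=2 -> V=12
t=1: input=0 -> V=7
t=2: input=3 -> V=0 FIRE
t=3: input=5 -> V=0 FIRE
t=4: input=2 -> V=12
t=5: input=4 -> V=0 FIRE
t=6: input=0 -> V=0
t=7: input=0 -> V=0
t=8: input=2 -> V=12
t=9: input=5 -> V=0 FIRE
t=10: input=4 -> V=0 FIRE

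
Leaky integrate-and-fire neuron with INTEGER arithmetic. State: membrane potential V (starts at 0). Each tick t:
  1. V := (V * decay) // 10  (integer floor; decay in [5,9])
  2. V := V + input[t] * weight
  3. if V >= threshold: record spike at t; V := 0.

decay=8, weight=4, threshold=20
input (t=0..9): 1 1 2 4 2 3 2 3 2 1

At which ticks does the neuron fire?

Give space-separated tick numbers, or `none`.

Answer: 3 6

Derivation:
t=0: input=1 -> V=4
t=1: input=1 -> V=7
t=2: input=2 -> V=13
t=3: input=4 -> V=0 FIRE
t=4: input=2 -> V=8
t=5: input=3 -> V=18
t=6: input=2 -> V=0 FIRE
t=7: input=3 -> V=12
t=8: input=2 -> V=17
t=9: input=1 -> V=17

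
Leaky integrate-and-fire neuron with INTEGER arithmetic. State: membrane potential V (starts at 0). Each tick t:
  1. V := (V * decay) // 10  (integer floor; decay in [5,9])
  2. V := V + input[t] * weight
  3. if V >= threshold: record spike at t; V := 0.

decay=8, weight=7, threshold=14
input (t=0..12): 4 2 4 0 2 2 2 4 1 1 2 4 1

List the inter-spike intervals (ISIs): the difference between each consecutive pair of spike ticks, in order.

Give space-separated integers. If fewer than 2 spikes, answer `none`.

t=0: input=4 -> V=0 FIRE
t=1: input=2 -> V=0 FIRE
t=2: input=4 -> V=0 FIRE
t=3: input=0 -> V=0
t=4: input=2 -> V=0 FIRE
t=5: input=2 -> V=0 FIRE
t=6: input=2 -> V=0 FIRE
t=7: input=4 -> V=0 FIRE
t=8: input=1 -> V=7
t=9: input=1 -> V=12
t=10: input=2 -> V=0 FIRE
t=11: input=4 -> V=0 FIRE
t=12: input=1 -> V=7

Answer: 1 1 2 1 1 1 3 1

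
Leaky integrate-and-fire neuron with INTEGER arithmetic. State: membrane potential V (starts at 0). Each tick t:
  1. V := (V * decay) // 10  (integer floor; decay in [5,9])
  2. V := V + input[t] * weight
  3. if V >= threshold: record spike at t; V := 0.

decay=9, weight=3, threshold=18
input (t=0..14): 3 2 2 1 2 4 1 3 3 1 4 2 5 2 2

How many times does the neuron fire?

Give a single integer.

Answer: 5

Derivation:
t=0: input=3 -> V=9
t=1: input=2 -> V=14
t=2: input=2 -> V=0 FIRE
t=3: input=1 -> V=3
t=4: input=2 -> V=8
t=5: input=4 -> V=0 FIRE
t=6: input=1 -> V=3
t=7: input=3 -> V=11
t=8: input=3 -> V=0 FIRE
t=9: input=1 -> V=3
t=10: input=4 -> V=14
t=11: input=2 -> V=0 FIRE
t=12: input=5 -> V=15
t=13: input=2 -> V=0 FIRE
t=14: input=2 -> V=6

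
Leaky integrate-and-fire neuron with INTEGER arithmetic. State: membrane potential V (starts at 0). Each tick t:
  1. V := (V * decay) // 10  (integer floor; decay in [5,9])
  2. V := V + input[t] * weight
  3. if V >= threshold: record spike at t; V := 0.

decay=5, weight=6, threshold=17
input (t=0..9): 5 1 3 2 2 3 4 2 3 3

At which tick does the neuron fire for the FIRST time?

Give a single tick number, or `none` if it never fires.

t=0: input=5 -> V=0 FIRE
t=1: input=1 -> V=6
t=2: input=3 -> V=0 FIRE
t=3: input=2 -> V=12
t=4: input=2 -> V=0 FIRE
t=5: input=3 -> V=0 FIRE
t=6: input=4 -> V=0 FIRE
t=7: input=2 -> V=12
t=8: input=3 -> V=0 FIRE
t=9: input=3 -> V=0 FIRE

Answer: 0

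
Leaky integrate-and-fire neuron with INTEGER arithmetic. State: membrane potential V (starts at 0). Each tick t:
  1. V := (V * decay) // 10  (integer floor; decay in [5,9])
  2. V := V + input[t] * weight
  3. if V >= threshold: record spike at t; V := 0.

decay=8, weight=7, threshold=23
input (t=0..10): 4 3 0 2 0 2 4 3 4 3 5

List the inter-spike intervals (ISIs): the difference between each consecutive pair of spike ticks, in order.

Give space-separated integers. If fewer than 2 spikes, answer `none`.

t=0: input=4 -> V=0 FIRE
t=1: input=3 -> V=21
t=2: input=0 -> V=16
t=3: input=2 -> V=0 FIRE
t=4: input=0 -> V=0
t=5: input=2 -> V=14
t=6: input=4 -> V=0 FIRE
t=7: input=3 -> V=21
t=8: input=4 -> V=0 FIRE
t=9: input=3 -> V=21
t=10: input=5 -> V=0 FIRE

Answer: 3 3 2 2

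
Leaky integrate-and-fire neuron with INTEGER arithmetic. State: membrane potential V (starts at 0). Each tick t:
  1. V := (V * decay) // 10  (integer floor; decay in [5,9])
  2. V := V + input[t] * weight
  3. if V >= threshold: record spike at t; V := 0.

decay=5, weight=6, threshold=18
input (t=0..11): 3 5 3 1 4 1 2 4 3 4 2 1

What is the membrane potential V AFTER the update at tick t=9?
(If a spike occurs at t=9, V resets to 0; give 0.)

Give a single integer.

t=0: input=3 -> V=0 FIRE
t=1: input=5 -> V=0 FIRE
t=2: input=3 -> V=0 FIRE
t=3: input=1 -> V=6
t=4: input=4 -> V=0 FIRE
t=5: input=1 -> V=6
t=6: input=2 -> V=15
t=7: input=4 -> V=0 FIRE
t=8: input=3 -> V=0 FIRE
t=9: input=4 -> V=0 FIRE
t=10: input=2 -> V=12
t=11: input=1 -> V=12

Answer: 0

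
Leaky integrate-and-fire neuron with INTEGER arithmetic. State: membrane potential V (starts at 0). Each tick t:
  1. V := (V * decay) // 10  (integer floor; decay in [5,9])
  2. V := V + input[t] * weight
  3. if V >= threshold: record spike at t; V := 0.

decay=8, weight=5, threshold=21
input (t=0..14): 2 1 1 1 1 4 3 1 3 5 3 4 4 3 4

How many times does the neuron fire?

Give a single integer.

Answer: 5

Derivation:
t=0: input=2 -> V=10
t=1: input=1 -> V=13
t=2: input=1 -> V=15
t=3: input=1 -> V=17
t=4: input=1 -> V=18
t=5: input=4 -> V=0 FIRE
t=6: input=3 -> V=15
t=7: input=1 -> V=17
t=8: input=3 -> V=0 FIRE
t=9: input=5 -> V=0 FIRE
t=10: input=3 -> V=15
t=11: input=4 -> V=0 FIRE
t=12: input=4 -> V=20
t=13: input=3 -> V=0 FIRE
t=14: input=4 -> V=20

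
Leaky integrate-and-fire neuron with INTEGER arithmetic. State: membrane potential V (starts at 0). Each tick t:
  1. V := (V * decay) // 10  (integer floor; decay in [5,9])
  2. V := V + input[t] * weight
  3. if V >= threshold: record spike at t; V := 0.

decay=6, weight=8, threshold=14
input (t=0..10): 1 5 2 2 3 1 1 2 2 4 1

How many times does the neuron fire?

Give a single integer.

t=0: input=1 -> V=8
t=1: input=5 -> V=0 FIRE
t=2: input=2 -> V=0 FIRE
t=3: input=2 -> V=0 FIRE
t=4: input=3 -> V=0 FIRE
t=5: input=1 -> V=8
t=6: input=1 -> V=12
t=7: input=2 -> V=0 FIRE
t=8: input=2 -> V=0 FIRE
t=9: input=4 -> V=0 FIRE
t=10: input=1 -> V=8

Answer: 7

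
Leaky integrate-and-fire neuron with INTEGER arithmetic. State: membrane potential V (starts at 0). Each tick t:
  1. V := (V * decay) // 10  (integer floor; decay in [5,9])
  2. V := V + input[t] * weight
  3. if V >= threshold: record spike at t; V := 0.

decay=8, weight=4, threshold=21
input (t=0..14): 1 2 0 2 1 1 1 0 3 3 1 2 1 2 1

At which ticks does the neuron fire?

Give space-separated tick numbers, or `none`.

Answer: 8 13

Derivation:
t=0: input=1 -> V=4
t=1: input=2 -> V=11
t=2: input=0 -> V=8
t=3: input=2 -> V=14
t=4: input=1 -> V=15
t=5: input=1 -> V=16
t=6: input=1 -> V=16
t=7: input=0 -> V=12
t=8: input=3 -> V=0 FIRE
t=9: input=3 -> V=12
t=10: input=1 -> V=13
t=11: input=2 -> V=18
t=12: input=1 -> V=18
t=13: input=2 -> V=0 FIRE
t=14: input=1 -> V=4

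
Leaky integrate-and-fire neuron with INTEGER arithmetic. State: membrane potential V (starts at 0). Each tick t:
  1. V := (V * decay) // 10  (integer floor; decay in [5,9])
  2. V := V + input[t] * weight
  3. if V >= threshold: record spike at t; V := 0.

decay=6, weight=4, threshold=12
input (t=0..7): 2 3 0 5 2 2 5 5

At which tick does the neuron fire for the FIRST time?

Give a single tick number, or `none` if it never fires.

t=0: input=2 -> V=8
t=1: input=3 -> V=0 FIRE
t=2: input=0 -> V=0
t=3: input=5 -> V=0 FIRE
t=4: input=2 -> V=8
t=5: input=2 -> V=0 FIRE
t=6: input=5 -> V=0 FIRE
t=7: input=5 -> V=0 FIRE

Answer: 1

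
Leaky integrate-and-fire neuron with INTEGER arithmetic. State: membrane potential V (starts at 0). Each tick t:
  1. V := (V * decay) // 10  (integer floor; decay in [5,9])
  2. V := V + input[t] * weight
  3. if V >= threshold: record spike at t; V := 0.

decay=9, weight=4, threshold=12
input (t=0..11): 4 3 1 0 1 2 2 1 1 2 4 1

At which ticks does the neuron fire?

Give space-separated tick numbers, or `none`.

t=0: input=4 -> V=0 FIRE
t=1: input=3 -> V=0 FIRE
t=2: input=1 -> V=4
t=3: input=0 -> V=3
t=4: input=1 -> V=6
t=5: input=2 -> V=0 FIRE
t=6: input=2 -> V=8
t=7: input=1 -> V=11
t=8: input=1 -> V=0 FIRE
t=9: input=2 -> V=8
t=10: input=4 -> V=0 FIRE
t=11: input=1 -> V=4

Answer: 0 1 5 8 10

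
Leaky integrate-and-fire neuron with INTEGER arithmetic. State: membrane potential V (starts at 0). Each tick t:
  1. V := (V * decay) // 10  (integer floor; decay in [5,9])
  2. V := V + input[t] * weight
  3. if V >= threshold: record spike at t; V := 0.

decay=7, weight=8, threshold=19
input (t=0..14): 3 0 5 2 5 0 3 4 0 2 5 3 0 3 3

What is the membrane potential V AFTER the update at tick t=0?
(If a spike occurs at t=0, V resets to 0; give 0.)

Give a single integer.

t=0: input=3 -> V=0 FIRE
t=1: input=0 -> V=0
t=2: input=5 -> V=0 FIRE
t=3: input=2 -> V=16
t=4: input=5 -> V=0 FIRE
t=5: input=0 -> V=0
t=6: input=3 -> V=0 FIRE
t=7: input=4 -> V=0 FIRE
t=8: input=0 -> V=0
t=9: input=2 -> V=16
t=10: input=5 -> V=0 FIRE
t=11: input=3 -> V=0 FIRE
t=12: input=0 -> V=0
t=13: input=3 -> V=0 FIRE
t=14: input=3 -> V=0 FIRE

Answer: 0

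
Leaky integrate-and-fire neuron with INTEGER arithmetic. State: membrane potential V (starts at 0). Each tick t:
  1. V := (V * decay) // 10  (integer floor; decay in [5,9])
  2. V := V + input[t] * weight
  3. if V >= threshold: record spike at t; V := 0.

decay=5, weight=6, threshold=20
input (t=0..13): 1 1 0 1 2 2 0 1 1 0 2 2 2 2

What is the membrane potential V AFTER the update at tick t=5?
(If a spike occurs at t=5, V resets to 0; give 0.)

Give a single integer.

Answer: 0

Derivation:
t=0: input=1 -> V=6
t=1: input=1 -> V=9
t=2: input=0 -> V=4
t=3: input=1 -> V=8
t=4: input=2 -> V=16
t=5: input=2 -> V=0 FIRE
t=6: input=0 -> V=0
t=7: input=1 -> V=6
t=8: input=1 -> V=9
t=9: input=0 -> V=4
t=10: input=2 -> V=14
t=11: input=2 -> V=19
t=12: input=2 -> V=0 FIRE
t=13: input=2 -> V=12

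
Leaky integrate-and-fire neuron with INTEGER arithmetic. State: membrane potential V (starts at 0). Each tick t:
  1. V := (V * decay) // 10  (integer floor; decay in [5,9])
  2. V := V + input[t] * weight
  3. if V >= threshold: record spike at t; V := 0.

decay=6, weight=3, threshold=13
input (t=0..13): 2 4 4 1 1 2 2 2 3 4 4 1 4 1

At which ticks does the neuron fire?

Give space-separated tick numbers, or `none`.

t=0: input=2 -> V=6
t=1: input=4 -> V=0 FIRE
t=2: input=4 -> V=12
t=3: input=1 -> V=10
t=4: input=1 -> V=9
t=5: input=2 -> V=11
t=6: input=2 -> V=12
t=7: input=2 -> V=0 FIRE
t=8: input=3 -> V=9
t=9: input=4 -> V=0 FIRE
t=10: input=4 -> V=12
t=11: input=1 -> V=10
t=12: input=4 -> V=0 FIRE
t=13: input=1 -> V=3

Answer: 1 7 9 12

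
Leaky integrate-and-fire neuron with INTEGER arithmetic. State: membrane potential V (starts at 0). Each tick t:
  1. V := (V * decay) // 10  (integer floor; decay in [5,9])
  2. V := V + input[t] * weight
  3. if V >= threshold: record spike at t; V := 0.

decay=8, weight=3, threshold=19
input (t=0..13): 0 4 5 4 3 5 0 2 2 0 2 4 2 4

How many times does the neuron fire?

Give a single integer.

Answer: 3

Derivation:
t=0: input=0 -> V=0
t=1: input=4 -> V=12
t=2: input=5 -> V=0 FIRE
t=3: input=4 -> V=12
t=4: input=3 -> V=18
t=5: input=5 -> V=0 FIRE
t=6: input=0 -> V=0
t=7: input=2 -> V=6
t=8: input=2 -> V=10
t=9: input=0 -> V=8
t=10: input=2 -> V=12
t=11: input=4 -> V=0 FIRE
t=12: input=2 -> V=6
t=13: input=4 -> V=16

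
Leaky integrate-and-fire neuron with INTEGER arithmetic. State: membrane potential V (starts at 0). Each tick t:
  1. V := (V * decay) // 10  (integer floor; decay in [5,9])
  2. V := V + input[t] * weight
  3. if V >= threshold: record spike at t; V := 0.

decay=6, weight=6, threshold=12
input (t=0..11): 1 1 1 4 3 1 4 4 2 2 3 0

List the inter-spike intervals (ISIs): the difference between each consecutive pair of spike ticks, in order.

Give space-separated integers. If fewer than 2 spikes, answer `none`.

Answer: 1 2 1 1 1 1

Derivation:
t=0: input=1 -> V=6
t=1: input=1 -> V=9
t=2: input=1 -> V=11
t=3: input=4 -> V=0 FIRE
t=4: input=3 -> V=0 FIRE
t=5: input=1 -> V=6
t=6: input=4 -> V=0 FIRE
t=7: input=4 -> V=0 FIRE
t=8: input=2 -> V=0 FIRE
t=9: input=2 -> V=0 FIRE
t=10: input=3 -> V=0 FIRE
t=11: input=0 -> V=0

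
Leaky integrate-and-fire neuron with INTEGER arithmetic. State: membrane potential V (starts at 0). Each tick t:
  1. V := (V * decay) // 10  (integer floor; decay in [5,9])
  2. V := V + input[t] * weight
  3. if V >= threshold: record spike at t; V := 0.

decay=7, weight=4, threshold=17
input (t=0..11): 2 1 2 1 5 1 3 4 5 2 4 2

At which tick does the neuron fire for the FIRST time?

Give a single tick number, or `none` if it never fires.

Answer: 4

Derivation:
t=0: input=2 -> V=8
t=1: input=1 -> V=9
t=2: input=2 -> V=14
t=3: input=1 -> V=13
t=4: input=5 -> V=0 FIRE
t=5: input=1 -> V=4
t=6: input=3 -> V=14
t=7: input=4 -> V=0 FIRE
t=8: input=5 -> V=0 FIRE
t=9: input=2 -> V=8
t=10: input=4 -> V=0 FIRE
t=11: input=2 -> V=8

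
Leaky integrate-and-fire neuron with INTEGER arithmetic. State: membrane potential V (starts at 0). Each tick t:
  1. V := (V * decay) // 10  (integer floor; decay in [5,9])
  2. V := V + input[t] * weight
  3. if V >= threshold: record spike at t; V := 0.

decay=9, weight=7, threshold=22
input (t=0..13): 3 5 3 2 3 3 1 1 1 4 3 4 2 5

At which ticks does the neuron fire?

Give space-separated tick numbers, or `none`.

Answer: 1 3 5 9 11 13

Derivation:
t=0: input=3 -> V=21
t=1: input=5 -> V=0 FIRE
t=2: input=3 -> V=21
t=3: input=2 -> V=0 FIRE
t=4: input=3 -> V=21
t=5: input=3 -> V=0 FIRE
t=6: input=1 -> V=7
t=7: input=1 -> V=13
t=8: input=1 -> V=18
t=9: input=4 -> V=0 FIRE
t=10: input=3 -> V=21
t=11: input=4 -> V=0 FIRE
t=12: input=2 -> V=14
t=13: input=5 -> V=0 FIRE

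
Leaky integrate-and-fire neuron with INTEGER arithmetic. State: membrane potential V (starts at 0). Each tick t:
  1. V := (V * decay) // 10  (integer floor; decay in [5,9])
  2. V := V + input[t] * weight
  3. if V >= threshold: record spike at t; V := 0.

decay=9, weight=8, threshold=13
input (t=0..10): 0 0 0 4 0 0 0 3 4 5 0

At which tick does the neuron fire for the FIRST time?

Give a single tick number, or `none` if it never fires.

t=0: input=0 -> V=0
t=1: input=0 -> V=0
t=2: input=0 -> V=0
t=3: input=4 -> V=0 FIRE
t=4: input=0 -> V=0
t=5: input=0 -> V=0
t=6: input=0 -> V=0
t=7: input=3 -> V=0 FIRE
t=8: input=4 -> V=0 FIRE
t=9: input=5 -> V=0 FIRE
t=10: input=0 -> V=0

Answer: 3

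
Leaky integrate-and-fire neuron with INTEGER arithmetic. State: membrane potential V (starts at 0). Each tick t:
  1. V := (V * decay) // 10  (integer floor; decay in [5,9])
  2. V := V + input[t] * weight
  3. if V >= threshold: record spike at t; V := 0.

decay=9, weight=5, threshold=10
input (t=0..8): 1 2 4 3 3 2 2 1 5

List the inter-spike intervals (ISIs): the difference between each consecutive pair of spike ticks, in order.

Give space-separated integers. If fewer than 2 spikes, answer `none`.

Answer: 1 1 1 1 1 2

Derivation:
t=0: input=1 -> V=5
t=1: input=2 -> V=0 FIRE
t=2: input=4 -> V=0 FIRE
t=3: input=3 -> V=0 FIRE
t=4: input=3 -> V=0 FIRE
t=5: input=2 -> V=0 FIRE
t=6: input=2 -> V=0 FIRE
t=7: input=1 -> V=5
t=8: input=5 -> V=0 FIRE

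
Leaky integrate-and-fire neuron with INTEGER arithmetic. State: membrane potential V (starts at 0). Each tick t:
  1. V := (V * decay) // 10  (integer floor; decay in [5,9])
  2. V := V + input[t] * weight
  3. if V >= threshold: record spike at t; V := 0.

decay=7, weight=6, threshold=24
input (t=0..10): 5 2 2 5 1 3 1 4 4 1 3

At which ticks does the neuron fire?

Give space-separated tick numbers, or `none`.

Answer: 0 3 7 8

Derivation:
t=0: input=5 -> V=0 FIRE
t=1: input=2 -> V=12
t=2: input=2 -> V=20
t=3: input=5 -> V=0 FIRE
t=4: input=1 -> V=6
t=5: input=3 -> V=22
t=6: input=1 -> V=21
t=7: input=4 -> V=0 FIRE
t=8: input=4 -> V=0 FIRE
t=9: input=1 -> V=6
t=10: input=3 -> V=22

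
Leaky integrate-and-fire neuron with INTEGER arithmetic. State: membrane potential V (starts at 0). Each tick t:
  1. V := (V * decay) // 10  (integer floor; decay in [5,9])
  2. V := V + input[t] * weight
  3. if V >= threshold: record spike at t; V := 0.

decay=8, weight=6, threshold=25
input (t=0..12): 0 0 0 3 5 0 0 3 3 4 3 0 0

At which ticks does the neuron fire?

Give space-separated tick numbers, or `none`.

t=0: input=0 -> V=0
t=1: input=0 -> V=0
t=2: input=0 -> V=0
t=3: input=3 -> V=18
t=4: input=5 -> V=0 FIRE
t=5: input=0 -> V=0
t=6: input=0 -> V=0
t=7: input=3 -> V=18
t=8: input=3 -> V=0 FIRE
t=9: input=4 -> V=24
t=10: input=3 -> V=0 FIRE
t=11: input=0 -> V=0
t=12: input=0 -> V=0

Answer: 4 8 10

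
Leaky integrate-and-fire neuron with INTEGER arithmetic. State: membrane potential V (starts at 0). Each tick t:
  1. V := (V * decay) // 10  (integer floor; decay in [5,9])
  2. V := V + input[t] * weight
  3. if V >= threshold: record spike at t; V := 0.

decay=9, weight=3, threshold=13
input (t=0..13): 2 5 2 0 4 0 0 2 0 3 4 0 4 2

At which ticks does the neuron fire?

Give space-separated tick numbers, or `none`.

Answer: 1 4 9 12

Derivation:
t=0: input=2 -> V=6
t=1: input=5 -> V=0 FIRE
t=2: input=2 -> V=6
t=3: input=0 -> V=5
t=4: input=4 -> V=0 FIRE
t=5: input=0 -> V=0
t=6: input=0 -> V=0
t=7: input=2 -> V=6
t=8: input=0 -> V=5
t=9: input=3 -> V=0 FIRE
t=10: input=4 -> V=12
t=11: input=0 -> V=10
t=12: input=4 -> V=0 FIRE
t=13: input=2 -> V=6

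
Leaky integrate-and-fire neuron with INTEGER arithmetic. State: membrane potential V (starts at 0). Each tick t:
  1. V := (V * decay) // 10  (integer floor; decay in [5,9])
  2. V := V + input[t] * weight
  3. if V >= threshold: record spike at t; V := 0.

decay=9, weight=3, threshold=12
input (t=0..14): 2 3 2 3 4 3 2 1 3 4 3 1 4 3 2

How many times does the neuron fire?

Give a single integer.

t=0: input=2 -> V=6
t=1: input=3 -> V=0 FIRE
t=2: input=2 -> V=6
t=3: input=3 -> V=0 FIRE
t=4: input=4 -> V=0 FIRE
t=5: input=3 -> V=9
t=6: input=2 -> V=0 FIRE
t=7: input=1 -> V=3
t=8: input=3 -> V=11
t=9: input=4 -> V=0 FIRE
t=10: input=3 -> V=9
t=11: input=1 -> V=11
t=12: input=4 -> V=0 FIRE
t=13: input=3 -> V=9
t=14: input=2 -> V=0 FIRE

Answer: 7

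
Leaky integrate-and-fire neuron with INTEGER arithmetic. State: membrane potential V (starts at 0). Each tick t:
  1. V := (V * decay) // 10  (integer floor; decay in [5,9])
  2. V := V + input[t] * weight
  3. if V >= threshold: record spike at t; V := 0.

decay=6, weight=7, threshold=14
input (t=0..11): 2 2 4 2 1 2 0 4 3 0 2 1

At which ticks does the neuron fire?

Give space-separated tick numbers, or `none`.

Answer: 0 1 2 3 5 7 8 10

Derivation:
t=0: input=2 -> V=0 FIRE
t=1: input=2 -> V=0 FIRE
t=2: input=4 -> V=0 FIRE
t=3: input=2 -> V=0 FIRE
t=4: input=1 -> V=7
t=5: input=2 -> V=0 FIRE
t=6: input=0 -> V=0
t=7: input=4 -> V=0 FIRE
t=8: input=3 -> V=0 FIRE
t=9: input=0 -> V=0
t=10: input=2 -> V=0 FIRE
t=11: input=1 -> V=7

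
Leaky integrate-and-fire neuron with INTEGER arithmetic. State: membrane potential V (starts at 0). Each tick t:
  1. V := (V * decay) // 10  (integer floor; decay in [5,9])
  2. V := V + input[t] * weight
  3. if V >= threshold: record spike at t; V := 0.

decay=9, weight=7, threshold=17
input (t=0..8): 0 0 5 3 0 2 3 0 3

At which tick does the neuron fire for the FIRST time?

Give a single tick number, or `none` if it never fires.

Answer: 2

Derivation:
t=0: input=0 -> V=0
t=1: input=0 -> V=0
t=2: input=5 -> V=0 FIRE
t=3: input=3 -> V=0 FIRE
t=4: input=0 -> V=0
t=5: input=2 -> V=14
t=6: input=3 -> V=0 FIRE
t=7: input=0 -> V=0
t=8: input=3 -> V=0 FIRE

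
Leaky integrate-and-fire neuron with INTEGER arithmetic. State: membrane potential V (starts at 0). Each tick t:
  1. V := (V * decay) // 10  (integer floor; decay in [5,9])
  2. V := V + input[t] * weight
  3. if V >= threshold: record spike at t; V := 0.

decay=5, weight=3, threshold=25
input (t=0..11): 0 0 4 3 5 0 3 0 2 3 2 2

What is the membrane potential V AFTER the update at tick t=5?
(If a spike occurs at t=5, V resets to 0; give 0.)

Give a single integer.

t=0: input=0 -> V=0
t=1: input=0 -> V=0
t=2: input=4 -> V=12
t=3: input=3 -> V=15
t=4: input=5 -> V=22
t=5: input=0 -> V=11
t=6: input=3 -> V=14
t=7: input=0 -> V=7
t=8: input=2 -> V=9
t=9: input=3 -> V=13
t=10: input=2 -> V=12
t=11: input=2 -> V=12

Answer: 11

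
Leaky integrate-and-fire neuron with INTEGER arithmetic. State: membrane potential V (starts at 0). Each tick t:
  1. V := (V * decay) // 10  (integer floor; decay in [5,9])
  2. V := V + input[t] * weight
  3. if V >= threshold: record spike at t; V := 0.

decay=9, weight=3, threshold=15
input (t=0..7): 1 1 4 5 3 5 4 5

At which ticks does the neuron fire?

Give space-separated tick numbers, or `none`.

t=0: input=1 -> V=3
t=1: input=1 -> V=5
t=2: input=4 -> V=0 FIRE
t=3: input=5 -> V=0 FIRE
t=4: input=3 -> V=9
t=5: input=5 -> V=0 FIRE
t=6: input=4 -> V=12
t=7: input=5 -> V=0 FIRE

Answer: 2 3 5 7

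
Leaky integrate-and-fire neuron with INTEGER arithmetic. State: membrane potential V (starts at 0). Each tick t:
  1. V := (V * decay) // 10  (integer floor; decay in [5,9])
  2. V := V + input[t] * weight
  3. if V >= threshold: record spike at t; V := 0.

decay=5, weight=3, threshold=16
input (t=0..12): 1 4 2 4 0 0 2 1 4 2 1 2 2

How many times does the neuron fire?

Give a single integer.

t=0: input=1 -> V=3
t=1: input=4 -> V=13
t=2: input=2 -> V=12
t=3: input=4 -> V=0 FIRE
t=4: input=0 -> V=0
t=5: input=0 -> V=0
t=6: input=2 -> V=6
t=7: input=1 -> V=6
t=8: input=4 -> V=15
t=9: input=2 -> V=13
t=10: input=1 -> V=9
t=11: input=2 -> V=10
t=12: input=2 -> V=11

Answer: 1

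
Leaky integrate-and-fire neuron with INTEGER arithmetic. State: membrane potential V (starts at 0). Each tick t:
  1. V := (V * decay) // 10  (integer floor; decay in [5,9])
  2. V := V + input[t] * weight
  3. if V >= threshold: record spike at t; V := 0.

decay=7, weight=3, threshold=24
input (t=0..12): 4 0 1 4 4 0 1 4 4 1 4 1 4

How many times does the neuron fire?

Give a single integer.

t=0: input=4 -> V=12
t=1: input=0 -> V=8
t=2: input=1 -> V=8
t=3: input=4 -> V=17
t=4: input=4 -> V=23
t=5: input=0 -> V=16
t=6: input=1 -> V=14
t=7: input=4 -> V=21
t=8: input=4 -> V=0 FIRE
t=9: input=1 -> V=3
t=10: input=4 -> V=14
t=11: input=1 -> V=12
t=12: input=4 -> V=20

Answer: 1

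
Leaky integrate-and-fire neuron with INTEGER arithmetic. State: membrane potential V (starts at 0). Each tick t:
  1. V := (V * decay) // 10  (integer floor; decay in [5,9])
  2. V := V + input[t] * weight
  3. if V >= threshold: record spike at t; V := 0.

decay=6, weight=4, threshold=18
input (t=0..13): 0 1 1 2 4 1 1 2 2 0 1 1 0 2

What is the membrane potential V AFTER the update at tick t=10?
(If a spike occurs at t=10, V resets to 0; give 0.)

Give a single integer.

Answer: 8

Derivation:
t=0: input=0 -> V=0
t=1: input=1 -> V=4
t=2: input=1 -> V=6
t=3: input=2 -> V=11
t=4: input=4 -> V=0 FIRE
t=5: input=1 -> V=4
t=6: input=1 -> V=6
t=7: input=2 -> V=11
t=8: input=2 -> V=14
t=9: input=0 -> V=8
t=10: input=1 -> V=8
t=11: input=1 -> V=8
t=12: input=0 -> V=4
t=13: input=2 -> V=10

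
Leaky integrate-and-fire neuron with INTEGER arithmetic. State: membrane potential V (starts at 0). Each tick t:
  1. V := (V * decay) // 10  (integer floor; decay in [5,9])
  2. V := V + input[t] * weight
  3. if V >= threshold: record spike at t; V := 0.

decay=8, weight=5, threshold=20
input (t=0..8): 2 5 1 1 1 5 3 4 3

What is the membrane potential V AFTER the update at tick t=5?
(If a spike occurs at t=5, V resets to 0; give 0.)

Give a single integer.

t=0: input=2 -> V=10
t=1: input=5 -> V=0 FIRE
t=2: input=1 -> V=5
t=3: input=1 -> V=9
t=4: input=1 -> V=12
t=5: input=5 -> V=0 FIRE
t=6: input=3 -> V=15
t=7: input=4 -> V=0 FIRE
t=8: input=3 -> V=15

Answer: 0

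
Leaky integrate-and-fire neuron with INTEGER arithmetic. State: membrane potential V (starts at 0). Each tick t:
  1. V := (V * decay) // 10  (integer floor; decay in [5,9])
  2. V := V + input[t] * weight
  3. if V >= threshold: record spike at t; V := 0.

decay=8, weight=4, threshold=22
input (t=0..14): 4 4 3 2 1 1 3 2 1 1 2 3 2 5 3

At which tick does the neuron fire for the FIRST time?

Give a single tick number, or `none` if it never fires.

t=0: input=4 -> V=16
t=1: input=4 -> V=0 FIRE
t=2: input=3 -> V=12
t=3: input=2 -> V=17
t=4: input=1 -> V=17
t=5: input=1 -> V=17
t=6: input=3 -> V=0 FIRE
t=7: input=2 -> V=8
t=8: input=1 -> V=10
t=9: input=1 -> V=12
t=10: input=2 -> V=17
t=11: input=3 -> V=0 FIRE
t=12: input=2 -> V=8
t=13: input=5 -> V=0 FIRE
t=14: input=3 -> V=12

Answer: 1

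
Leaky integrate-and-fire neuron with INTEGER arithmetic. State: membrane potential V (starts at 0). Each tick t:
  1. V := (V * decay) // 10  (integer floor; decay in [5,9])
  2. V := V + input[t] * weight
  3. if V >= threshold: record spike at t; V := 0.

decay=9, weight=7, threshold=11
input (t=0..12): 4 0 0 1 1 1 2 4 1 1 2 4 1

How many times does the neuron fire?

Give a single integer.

Answer: 7

Derivation:
t=0: input=4 -> V=0 FIRE
t=1: input=0 -> V=0
t=2: input=0 -> V=0
t=3: input=1 -> V=7
t=4: input=1 -> V=0 FIRE
t=5: input=1 -> V=7
t=6: input=2 -> V=0 FIRE
t=7: input=4 -> V=0 FIRE
t=8: input=1 -> V=7
t=9: input=1 -> V=0 FIRE
t=10: input=2 -> V=0 FIRE
t=11: input=4 -> V=0 FIRE
t=12: input=1 -> V=7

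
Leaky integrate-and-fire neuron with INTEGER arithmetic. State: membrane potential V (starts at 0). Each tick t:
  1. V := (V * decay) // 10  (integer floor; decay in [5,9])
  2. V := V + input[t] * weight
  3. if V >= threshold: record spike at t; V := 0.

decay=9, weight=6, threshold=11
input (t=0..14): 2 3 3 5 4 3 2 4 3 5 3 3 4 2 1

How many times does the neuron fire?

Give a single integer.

Answer: 14

Derivation:
t=0: input=2 -> V=0 FIRE
t=1: input=3 -> V=0 FIRE
t=2: input=3 -> V=0 FIRE
t=3: input=5 -> V=0 FIRE
t=4: input=4 -> V=0 FIRE
t=5: input=3 -> V=0 FIRE
t=6: input=2 -> V=0 FIRE
t=7: input=4 -> V=0 FIRE
t=8: input=3 -> V=0 FIRE
t=9: input=5 -> V=0 FIRE
t=10: input=3 -> V=0 FIRE
t=11: input=3 -> V=0 FIRE
t=12: input=4 -> V=0 FIRE
t=13: input=2 -> V=0 FIRE
t=14: input=1 -> V=6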